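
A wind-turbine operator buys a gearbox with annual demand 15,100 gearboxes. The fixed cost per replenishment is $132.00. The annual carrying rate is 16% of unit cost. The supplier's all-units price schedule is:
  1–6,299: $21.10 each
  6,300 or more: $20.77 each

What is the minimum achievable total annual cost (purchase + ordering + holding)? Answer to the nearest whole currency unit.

TC* ≈ $322,279

Holding cost per unit per year at price C is H = 0.16·C.
Candidates are each tier's EOQ (if it falls in that tier) and each price-break quantity.
EOQ at $21.10 = 1086.6 (feasible in tier 1): TC = 15,100×$21.10 + (15,100/1086.6)×132 + (1086.6/2)×0.16×$21.10 = $322,278.53.
EOQ at $20.77 = 1095.2 < 6300, so use break Q=6300: TC = 15,100×$20.77 + (15,100/6300.0)×132 + (6300.0/2)×0.16×$20.77 = $324,411.46.
Lowest total cost among the candidates is at Q = 1086.6.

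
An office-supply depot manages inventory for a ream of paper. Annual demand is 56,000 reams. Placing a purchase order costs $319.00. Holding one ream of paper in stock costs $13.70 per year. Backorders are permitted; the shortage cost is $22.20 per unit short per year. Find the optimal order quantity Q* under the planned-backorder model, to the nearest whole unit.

With planned backorders, Q* = √(2DS/H) · √((H+B)/B).
√(2DS/H) = √(2 × 56,000 × 319 / 13.7) = 1614.894.
√((H+B)/B) = √((13.7+22.2)/22.2) = 1.2717.
Q* ≈ 2053.595.

Q* ≈ 2,054 reams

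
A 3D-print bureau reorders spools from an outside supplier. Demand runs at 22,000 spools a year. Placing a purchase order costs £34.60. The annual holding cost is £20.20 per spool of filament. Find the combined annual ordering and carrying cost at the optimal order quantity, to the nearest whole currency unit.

TC* ≈ £5,545

EOQ = √(2DS/H) = √(2 × 22,000 × 34.6 / 20.2) ≈ 274.53.
At Q*, ordering cost (D/Q*)S equals holding cost (Q*/2)H, each = √(DSH/2).
Minimum total = √(2DSH) = √(2 × 22,000 × 34.6 × 20.2) ≈ 5545.492.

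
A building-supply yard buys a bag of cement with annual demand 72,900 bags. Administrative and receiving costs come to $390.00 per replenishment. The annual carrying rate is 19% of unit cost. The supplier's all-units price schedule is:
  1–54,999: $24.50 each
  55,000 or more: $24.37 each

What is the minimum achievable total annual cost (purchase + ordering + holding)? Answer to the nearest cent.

Holding cost per unit per year at price C is H = 0.19·C.
Evaluate total cost at each tier's feasible EOQ or, if the EOQ is below the tier, at the tier's minimum quantity.
EOQ at $24.50 = 3495.0 (feasible in tier 1): TC = 72,900×$24.50 + (72,900/3495.0)×390 + (3495.0/2)×0.19×$24.50 = $1,802,319.38.
EOQ at $24.37 = 3504.3 < 55000, so use break Q=55000: TC = 72,900×$24.37 + (72,900/55000.0)×390 + (55000.0/2)×0.19×$24.37 = $1,904,423.18.
Lowest total cost among the candidates is at Q = 3495.0.

TC* ≈ $1,802,319.38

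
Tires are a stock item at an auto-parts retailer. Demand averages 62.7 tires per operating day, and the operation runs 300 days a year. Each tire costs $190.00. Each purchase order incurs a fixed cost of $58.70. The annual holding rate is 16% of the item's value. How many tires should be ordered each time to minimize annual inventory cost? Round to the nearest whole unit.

Q* ≈ 270 tires

Annual demand D = 62.7 × 300 = 18,810.
Holding cost H = 0.16 × $190.00 = $30.4000 per unit per year.
EOQ = √(2DS / H) = √(2 × 18,810 × 58.7 / 30.4).
= √(2,208,294 / 30.4) = √72,641.25 ≈ 269.520.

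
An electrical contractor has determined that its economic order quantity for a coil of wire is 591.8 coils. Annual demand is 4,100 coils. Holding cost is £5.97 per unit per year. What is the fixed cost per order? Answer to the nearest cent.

S ≈ £254.98

Squaring Q* = √(2DS/H) gives Q*² = 2DS/H.
From Q* = √(2DS/H): S = Q*²H / (2D) = 591.8² × 5.97 / (2 × 4,100) = 254.9825.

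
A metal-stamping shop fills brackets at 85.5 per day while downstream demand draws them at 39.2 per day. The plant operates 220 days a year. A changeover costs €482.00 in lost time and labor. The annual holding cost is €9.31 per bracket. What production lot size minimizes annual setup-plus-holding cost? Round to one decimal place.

Annual demand D = 39.2 × 220 = 8,624.
Production build-up factor (1 − d/p) = 1 − 39.2/85.5 = 0.5415.
Q* = √(2DS / (H(1 − d/p))) = √(2 × 8,624 × 482 / (9.31 × 0.5415)).
= √(8,313,536 / 5.0416) ≈ 1284.135.

Q* ≈ 1,284.1 brackets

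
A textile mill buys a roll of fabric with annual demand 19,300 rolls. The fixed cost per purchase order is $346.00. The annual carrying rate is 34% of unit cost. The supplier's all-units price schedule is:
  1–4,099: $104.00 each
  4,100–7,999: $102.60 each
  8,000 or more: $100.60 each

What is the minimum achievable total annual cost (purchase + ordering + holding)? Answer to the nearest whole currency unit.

TC* ≈ $2,028,931

Holding cost per unit per year at price C is H = 0.34·C.
Candidates are each tier's EOQ (if it falls in that tier) and each price-break quantity.
EOQ at $104.00 = 614.6 (feasible in tier 1): TC = 19,300×$104.00 + (19,300/614.6)×346 + (614.6/2)×0.34×$104.00 = $2,028,931.41.
EOQ at $102.60 = 618.8 < 4100, so use break Q=4100: TC = 19,300×$102.60 + (19,300/4100.0)×346 + (4100.0/2)×0.34×$102.60 = $2,053,320.93.
EOQ at $100.60 = 624.9 < 8000, so use break Q=8000: TC = 19,300×$100.60 + (19,300/8000.0)×346 + (8000.0/2)×0.34×$100.60 = $2,079,230.73.
Lowest total cost among the candidates is at Q = 614.6.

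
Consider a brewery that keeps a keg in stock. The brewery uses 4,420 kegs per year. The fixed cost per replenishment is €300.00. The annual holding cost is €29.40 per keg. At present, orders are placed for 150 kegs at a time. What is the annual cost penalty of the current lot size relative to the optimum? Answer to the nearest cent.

EOQ = √(2DS/H) = √(2 × 4,420 × 300 / 29.4) ≈ 300.34.
Cost at Q* = (D/Q*)S + (Q*/2)H = √(2DSH) ≈ €8,829.99.
Cost at Q = 150: (4,420/150)×300 + (150/2)×29.4 = €8,840.00 + €2,205.00 = €11,045.00.
Excess = €11,045.00 − €8,829.99 = €2,215.01.

Extra cost ≈ €2,215.01 per year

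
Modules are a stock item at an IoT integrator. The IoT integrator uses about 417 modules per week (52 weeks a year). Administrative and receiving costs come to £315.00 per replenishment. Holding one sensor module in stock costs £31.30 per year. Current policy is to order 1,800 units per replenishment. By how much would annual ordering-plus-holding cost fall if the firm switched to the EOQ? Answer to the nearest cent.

Extra cost ≈ £11,286.53 per year

Annual demand D = 417 × 52 = 21,684.
EOQ = √(2DS/H) = √(2 × 21,684 × 315 / 31.3) ≈ 660.64.
Cost at Q* = (D/Q*)S + (Q*/2)H = √(2DSH) ≈ £20,678.17.
Cost at Q = 1,800: (21,684/1,800)×315 + (1,800/2)×31.3 = £3,794.70 + £28,170.00 = £31,964.70.
Excess = £31,964.70 − £20,678.17 = £11,286.53.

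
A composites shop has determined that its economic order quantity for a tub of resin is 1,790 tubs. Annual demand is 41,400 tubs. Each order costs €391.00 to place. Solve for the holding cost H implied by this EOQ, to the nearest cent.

H ≈ €10.10

The basic EOQ model gives Q* = √(2DS/H); rearrange for the unknown.
From Q* = √(2DS/H): H = 2DS / Q*² = 2 × 41,400 × 391 / 1,790² = 10.1042.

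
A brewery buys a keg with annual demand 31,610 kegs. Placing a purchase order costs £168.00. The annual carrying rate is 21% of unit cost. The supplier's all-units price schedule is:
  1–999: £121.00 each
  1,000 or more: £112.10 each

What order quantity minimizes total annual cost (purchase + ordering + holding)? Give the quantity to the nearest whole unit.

Q* ≈ 1,000 kegs

Holding cost per unit per year at price C is H = 0.21·C.
Evaluate total cost at each tier's feasible EOQ or, if the EOQ is below the tier, at the tier's minimum quantity.
EOQ at £121.00 = 646.5 (feasible in tier 1): TC = 31,610×£121.00 + (31,610/646.5)×168 + (646.5/2)×0.21×£121.00 = £3,841,237.98.
EOQ at £112.10 = 671.7 < 1000, so use break Q=1000: TC = 31,610×£112.10 + (31,610/1000.0)×168 + (1000.0/2)×0.21×£112.10 = £3,560,561.98.
Lowest total cost is £3,560,561.98 at Q = 1000.0.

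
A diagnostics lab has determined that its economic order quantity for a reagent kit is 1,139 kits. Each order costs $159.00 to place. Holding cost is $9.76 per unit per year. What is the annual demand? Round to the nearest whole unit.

D ≈ 39,817 kits per year

The basic EOQ model gives Q* = √(2DS/H); rearrange for the unknown.
From Q* = √(2DS/H): D = Q*²H / (2S) = 1,139² × 9.76 / (2 × 159) = 39817.148.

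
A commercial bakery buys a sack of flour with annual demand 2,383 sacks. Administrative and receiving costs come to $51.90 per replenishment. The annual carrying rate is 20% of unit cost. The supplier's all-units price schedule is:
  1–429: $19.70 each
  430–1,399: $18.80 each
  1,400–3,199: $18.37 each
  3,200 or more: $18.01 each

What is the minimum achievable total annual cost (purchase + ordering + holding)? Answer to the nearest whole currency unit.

Holding cost per unit per year at price C is H = 0.20·C.
Evaluate total cost at each tier's feasible EOQ or, if the EOQ is below the tier, at the tier's minimum quantity.
EOQ at $19.70 = 250.6 (feasible in tier 1): TC = 2,383×$19.70 + (2,383/250.6)×51.9 + (250.6/2)×0.20×$19.70 = $47,932.31.
EOQ at $18.80 = 256.5 < 430, so use break Q=430: TC = 2,383×$18.80 + (2,383/430.0)×51.9 + (430.0/2)×0.20×$18.80 = $45,896.42.
EOQ at $18.37 = 259.5 < 1400, so use break Q=1400: TC = 2,383×$18.37 + (2,383/1400.0)×51.9 + (1400.0/2)×0.20×$18.37 = $46,435.85.
EOQ at $18.01 = 262.1 < 3200, so use break Q=3200: TC = 2,383×$18.01 + (2,383/3200.0)×51.9 + (3200.0/2)×0.20×$18.01 = $48,719.68.
Lowest total cost among the candidates is at Q = 430.0.

TC* ≈ $45,896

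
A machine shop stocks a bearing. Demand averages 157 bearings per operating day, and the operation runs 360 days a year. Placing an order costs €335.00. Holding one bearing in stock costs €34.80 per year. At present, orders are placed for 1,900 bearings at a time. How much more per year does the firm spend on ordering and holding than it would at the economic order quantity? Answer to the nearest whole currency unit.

Annual demand D = 157 × 360 = 56,520.
EOQ = √(2DS/H) = √(2 × 56,520 × 335 / 34.8) ≈ 1043.16.
Cost at Q* = (D/Q*)S + (Q*/2)H = √(2DSH) ≈ €36,301.79.
Cost at Q = 1,900: (56,520/1,900)×335 + (1,900/2)×34.8 = €9,965.37 + €33,060.00 = €43,025.37.
Excess = €43,025.37 − €36,301.79 = €6,723.57.

Extra cost ≈ €6,724 per year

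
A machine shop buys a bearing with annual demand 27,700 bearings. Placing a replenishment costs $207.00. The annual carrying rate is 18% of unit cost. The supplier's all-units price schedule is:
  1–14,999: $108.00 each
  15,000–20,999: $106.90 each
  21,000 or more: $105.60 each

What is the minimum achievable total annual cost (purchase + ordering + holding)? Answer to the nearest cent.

TC* ≈ $3,006,530.98

Holding cost per unit per year at price C is H = 0.18·C.
Candidates are each tier's EOQ (if it falls in that tier) and each price-break quantity.
EOQ at $108.00 = 768.1 (feasible in tier 1): TC = 27,700×$108.00 + (27,700/768.1)×207 + (768.1/2)×0.18×$108.00 = $3,006,530.98.
EOQ at $106.90 = 772.0 < 15000, so use break Q=15000: TC = 27,700×$106.90 + (27,700/15000.0)×207 + (15000.0/2)×0.18×$106.90 = $3,105,827.26.
EOQ at $105.60 = 776.7 < 21000, so use break Q=21000: TC = 27,700×$105.60 + (27,700/21000.0)×207 + (21000.0/2)×0.18×$105.60 = $3,124,977.04.
Lowest total cost among the candidates is at Q = 768.1.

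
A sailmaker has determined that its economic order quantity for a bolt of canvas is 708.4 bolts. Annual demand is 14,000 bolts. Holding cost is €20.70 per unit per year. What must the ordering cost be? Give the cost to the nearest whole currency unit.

Squaring Q* = √(2DS/H) gives Q*² = 2DS/H.
From Q* = √(2DS/H): S = Q*²H / (2D) = 708.4² × 20.7 / (2 × 14,000) = 370.9962.

S ≈ €371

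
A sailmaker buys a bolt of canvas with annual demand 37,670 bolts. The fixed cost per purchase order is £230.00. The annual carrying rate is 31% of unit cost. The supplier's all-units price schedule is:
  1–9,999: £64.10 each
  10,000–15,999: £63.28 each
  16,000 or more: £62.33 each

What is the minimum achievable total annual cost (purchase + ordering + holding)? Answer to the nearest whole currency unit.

TC* ≈ £2,433,203

Holding cost per unit per year at price C is H = 0.31·C.
For each price level, check whether its EOQ is feasible; otherwise the best quantity at that price is the breakpoint.
EOQ at £64.10 = 933.8 (feasible in tier 1): TC = 37,670×£64.10 + (37,670/933.8)×230 + (933.8/2)×0.31×£64.10 = £2,433,203.10.
EOQ at £63.28 = 939.9 < 10000, so use break Q=10000: TC = 37,670×£63.28 + (37,670/10000.0)×230 + (10000.0/2)×0.31×£63.28 = £2,482,708.01.
EOQ at £62.33 = 947.0 < 16000, so use break Q=16000: TC = 37,670×£62.33 + (37,670/16000.0)×230 + (16000.0/2)×0.31×£62.33 = £2,503,091.01.
Lowest total cost among the candidates is at Q = 933.8.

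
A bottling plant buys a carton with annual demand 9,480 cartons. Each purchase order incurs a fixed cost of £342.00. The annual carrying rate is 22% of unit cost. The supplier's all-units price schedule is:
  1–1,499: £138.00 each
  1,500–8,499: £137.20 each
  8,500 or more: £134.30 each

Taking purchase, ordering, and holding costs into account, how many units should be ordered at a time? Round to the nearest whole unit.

Q* ≈ 462 cartons

Holding cost per unit per year at price C is H = 0.22·C.
Evaluate total cost at each tier's feasible EOQ or, if the EOQ is below the tier, at the tier's minimum quantity.
EOQ at £138.00 = 462.1 (feasible in tier 1): TC = 9,480×£138.00 + (9,480/462.1)×342 + (462.1/2)×0.22×£138.00 = £1,322,270.82.
EOQ at £137.20 = 463.5 < 1500, so use break Q=1500: TC = 9,480×£137.20 + (9,480/1500.0)×342 + (1500.0/2)×0.22×£137.20 = £1,325,455.44.
EOQ at £134.30 = 468.5 < 8500, so use break Q=8500: TC = 9,480×£134.30 + (9,480/8500.0)×342 + (8500.0/2)×0.22×£134.30 = £1,399,115.93.
Lowest total cost is £1,322,270.82 at Q = 462.1.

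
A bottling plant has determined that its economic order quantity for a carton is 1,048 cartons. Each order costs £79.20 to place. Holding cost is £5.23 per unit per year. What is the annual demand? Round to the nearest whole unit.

D ≈ 36,263 cartons per year

Squaring Q* = √(2DS/H) gives Q*² = 2DS/H.
From Q* = √(2DS/H): D = Q*²H / (2S) = 1,048² × 5.23 / (2 × 79.2) = 36263.446.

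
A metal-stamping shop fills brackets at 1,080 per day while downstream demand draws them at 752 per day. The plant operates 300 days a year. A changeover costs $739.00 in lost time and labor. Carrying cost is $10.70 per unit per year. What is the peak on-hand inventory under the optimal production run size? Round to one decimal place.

I_max ≈ 3,076.4 brackets

Annual demand D = 752 × 300 = 225,600.
Production build-up factor (1 − d/p) = 1 − 752/1,080 = 0.3037.
Q* = √(2DS / (H(1 − d/p))) = √(2 × 225,600 × 739 / (10.7 × 0.3037)).
= √(333,436,800 / 3.2496) ≈ 10129.543.
Maximum inventory = Q*(1 − d/p) = 10129.543 × 0.3037 ≈ 3076.380.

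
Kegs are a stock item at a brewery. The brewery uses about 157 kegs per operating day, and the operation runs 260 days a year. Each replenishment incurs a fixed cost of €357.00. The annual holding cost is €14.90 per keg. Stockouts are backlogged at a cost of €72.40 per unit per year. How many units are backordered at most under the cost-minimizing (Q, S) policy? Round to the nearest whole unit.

S* ≈ 262 kegs

Annual demand D = 157 × 260 = 40,820.
With planned backorders, Q* = √(2DS/H) · √((H+B)/B).
√(2DS/H) = √(2 × 40,820 × 357 / 14.9) = 1398.597.
√((H+B)/B) = √((14.9+72.4)/72.4) = 1.0981.
Q* ≈ 1535.785.
S* = Q* · H/(H+B) = 1535.785 × 14.9/87.3 ≈ 262.121.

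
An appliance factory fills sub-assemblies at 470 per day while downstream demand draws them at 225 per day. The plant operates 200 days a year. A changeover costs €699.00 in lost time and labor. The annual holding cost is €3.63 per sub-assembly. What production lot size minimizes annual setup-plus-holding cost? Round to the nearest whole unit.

Q* ≈ 5,766 sub-assemblies

Annual demand D = 225 × 200 = 45,000.
Production build-up factor (1 − d/p) = 1 − 225/470 = 0.5213.
Q* = √(2DS / (H(1 − d/p))) = √(2 × 45,000 × 699 / (3.63 × 0.5213)).
= √(62,910,000 / 1.8922) ≈ 5765.971.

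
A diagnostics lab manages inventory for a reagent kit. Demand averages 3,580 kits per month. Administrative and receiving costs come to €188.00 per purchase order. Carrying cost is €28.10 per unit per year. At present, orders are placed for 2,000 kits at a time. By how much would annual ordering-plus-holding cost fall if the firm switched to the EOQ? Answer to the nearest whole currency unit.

Annual demand D = 3,580 × 12 = 42,960.
EOQ = √(2DS/H) = √(2 × 42,960 × 188 / 28.1) ≈ 758.18.
Cost at Q* = (D/Q*)S + (Q*/2)H = √(2DSH) ≈ €21,304.89.
Cost at Q = 2,000: (42,960/2,000)×188 + (2,000/2)×28.1 = €4,038.24 + €28,100.00 = €32,138.24.
Excess = €32,138.24 − €21,304.89 = €10,833.35.

Extra cost ≈ €10,833 per year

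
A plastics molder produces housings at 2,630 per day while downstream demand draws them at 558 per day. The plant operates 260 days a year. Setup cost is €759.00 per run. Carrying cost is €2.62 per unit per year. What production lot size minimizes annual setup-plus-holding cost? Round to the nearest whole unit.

Annual demand D = 558 × 260 = 145,080.
Production build-up factor (1 − d/p) = 1 − 558/2,630 = 0.7878.
Q* = √(2DS / (H(1 − d/p))) = √(2 × 145,080 × 759 / (2.62 × 0.7878)).
= √(220,231,440 / 2.0641) ≈ 10329.327.

Q* ≈ 10,329 housings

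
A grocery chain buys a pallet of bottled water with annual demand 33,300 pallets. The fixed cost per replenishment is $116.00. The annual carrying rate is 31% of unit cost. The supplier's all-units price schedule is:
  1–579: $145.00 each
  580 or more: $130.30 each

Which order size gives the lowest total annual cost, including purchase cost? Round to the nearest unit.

Q* ≈ 580 pallets

Holding cost per unit per year at price C is H = 0.31·C.
Candidates are each tier's EOQ (if it falls in that tier) and each price-break quantity.
EOQ at $145.00 = 414.6 (feasible in tier 1): TC = 33,300×$145.00 + (33,300/414.6)×116 + (414.6/2)×0.31×$145.00 = $4,847,135.07.
EOQ at $130.30 = 437.3 < 580, so use break Q=580: TC = 33,300×$130.30 + (33,300/580.0)×116 + (580.0/2)×0.31×$130.30 = $4,357,363.97.
Lowest total cost is $4,357,363.97 at Q = 580.0.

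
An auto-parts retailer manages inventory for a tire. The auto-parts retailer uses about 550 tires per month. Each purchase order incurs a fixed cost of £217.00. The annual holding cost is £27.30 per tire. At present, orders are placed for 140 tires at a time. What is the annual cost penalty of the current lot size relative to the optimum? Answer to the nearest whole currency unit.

Extra cost ≈ £3,298 per year

Annual demand D = 550 × 12 = 6,600.
EOQ = √(2DS/H) = √(2 × 6,600 × 217 / 27.3) ≈ 323.92.
Cost at Q* = (D/Q*)S + (Q*/2)H = √(2DSH) ≈ £8,842.97.
Cost at Q = 140: (6,600/140)×217 + (140/2)×27.3 = £10,230.00 + £1,911.00 = £12,141.00.
Excess = £12,141.00 − £8,842.97 = £3,298.03.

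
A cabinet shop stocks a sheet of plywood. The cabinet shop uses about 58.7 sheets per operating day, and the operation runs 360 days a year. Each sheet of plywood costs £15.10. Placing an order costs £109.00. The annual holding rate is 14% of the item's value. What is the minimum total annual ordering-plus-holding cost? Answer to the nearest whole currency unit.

TC* ≈ £3,121

Annual demand D = 58.7 × 360 = 21,132.
Holding cost H = 0.14 × £15.10 = £2.1140 per unit per year.
The optimal lot size = √(2DS/H) = √(2 × 21,132 × 109 / 2.114) ≈ 1476.20.
At the optimum the two cost components are equal, so total cost = 2·(Q*/2)H = Q*·H.
Minimum total = √(2DSH) = √(2 × 21,132 × 109 × 2.114) ≈ 3120.693.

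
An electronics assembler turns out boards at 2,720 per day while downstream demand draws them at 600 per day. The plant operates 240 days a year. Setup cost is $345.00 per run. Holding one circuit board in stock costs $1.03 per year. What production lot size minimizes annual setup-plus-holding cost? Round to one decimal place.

Annual demand D = 600 × 240 = 144,000.
Production build-up factor (1 − d/p) = 1 − 600/2,720 = 0.7794.
Q* = √(2DS / (H(1 − d/p))) = √(2 × 144,000 × 345 / (1.03 × 0.7794)).
= √(99,360,000 / 0.8028) ≈ 11125.094.

Q* ≈ 11,125.1 boards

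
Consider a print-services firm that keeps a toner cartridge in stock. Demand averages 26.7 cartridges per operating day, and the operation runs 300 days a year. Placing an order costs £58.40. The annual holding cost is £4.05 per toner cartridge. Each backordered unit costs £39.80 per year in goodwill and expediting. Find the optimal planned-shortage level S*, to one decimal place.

S* ≈ 46.6 cartridges

Annual demand D = 26.7 × 300 = 8,010.
With planned backorders, Q* = √(2DS/H) · √((H+B)/B).
√(2DS/H) = √(2 × 8,010 × 58.4 / 4.05) = 480.629.
√((H+B)/B) = √((4.05+39.8)/39.8) = 1.0496.
Q* ≈ 504.491.
S* = Q* · H/(H+B) = 504.491 × 4.05/43.85 ≈ 46.595.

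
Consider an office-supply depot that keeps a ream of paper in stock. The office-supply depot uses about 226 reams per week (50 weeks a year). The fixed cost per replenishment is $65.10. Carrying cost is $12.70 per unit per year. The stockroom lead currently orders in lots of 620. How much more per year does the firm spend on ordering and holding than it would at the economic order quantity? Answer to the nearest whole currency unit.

Extra cost ≈ $801 per year

Annual demand D = 226 × 50 = 11,300.
EOQ = √(2DS/H) = √(2 × 11,300 × 65.1 / 12.7) ≈ 340.36.
Cost at Q* = (D/Q*)S + (Q*/2)H = √(2DSH) ≈ $4,322.62.
Cost at Q = 620: (11,300/620)×65.1 + (620/2)×12.7 = $1,186.50 + $3,937.00 = $5,123.50.
Excess = $5,123.50 − $4,322.62 = $800.88.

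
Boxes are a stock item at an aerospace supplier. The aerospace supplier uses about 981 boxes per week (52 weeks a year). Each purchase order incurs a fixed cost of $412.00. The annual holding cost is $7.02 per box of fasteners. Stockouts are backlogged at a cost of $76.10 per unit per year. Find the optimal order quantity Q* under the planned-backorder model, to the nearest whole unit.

Annual demand D = 981 × 52 = 51,012.
With planned backorders, Q* = √(2DS/H) · √((H+B)/B).
√(2DS/H) = √(2 × 51,012 × 412 / 7.02) = 2446.985.
√((H+B)/B) = √((7.02+76.1)/76.1) = 1.0451.
Q* ≈ 2557.359.

Q* ≈ 2,557 boxes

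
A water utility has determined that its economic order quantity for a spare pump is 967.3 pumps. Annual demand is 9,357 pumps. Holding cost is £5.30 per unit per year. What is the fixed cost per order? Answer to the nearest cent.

Squaring Q* = √(2DS/H) gives Q*² = 2DS/H.
From Q* = √(2DS/H): S = Q*²H / (2D) = 967.3² × 5.3 / (2 × 9,357) = 264.9913.

S ≈ £264.99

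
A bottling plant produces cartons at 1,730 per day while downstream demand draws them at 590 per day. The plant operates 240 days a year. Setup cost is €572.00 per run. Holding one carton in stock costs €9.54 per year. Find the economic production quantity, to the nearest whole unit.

Annual demand D = 590 × 240 = 141,600.
Production build-up factor (1 − d/p) = 1 − 590/1,730 = 0.6590.
Q* = √(2DS / (H(1 − d/p))) = √(2 × 141,600 × 572 / (9.54 × 0.6590)).
= √(161,990,400 / 6.2865) ≈ 5076.227.

Q* ≈ 5,076 cartons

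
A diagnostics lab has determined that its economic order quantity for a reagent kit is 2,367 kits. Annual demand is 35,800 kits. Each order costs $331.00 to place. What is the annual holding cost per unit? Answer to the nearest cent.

Invert the EOQ relation Q*² = 2DS/H.
From Q* = √(2DS/H): H = 2DS / Q*² = 2 × 35,800 × 331 / 2,367² = 4.2300.

H ≈ $4.23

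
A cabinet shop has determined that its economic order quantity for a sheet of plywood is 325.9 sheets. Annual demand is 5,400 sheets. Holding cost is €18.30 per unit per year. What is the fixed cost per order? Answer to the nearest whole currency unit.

Invert the EOQ relation Q*² = 2DS/H.
From Q* = √(2DS/H): S = Q*²H / (2D) = 325.9² × 18.3 / (2 × 5,400) = 179.9683.

S ≈ €180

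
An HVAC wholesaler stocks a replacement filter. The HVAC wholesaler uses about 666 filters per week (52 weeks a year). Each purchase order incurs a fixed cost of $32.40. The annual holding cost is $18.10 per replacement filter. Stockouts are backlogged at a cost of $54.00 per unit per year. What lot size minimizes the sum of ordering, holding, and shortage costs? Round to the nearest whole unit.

Annual demand D = 666 × 52 = 34,632.
With planned backorders, Q* = √(2DS/H) · √((H+B)/B).
√(2DS/H) = √(2 × 34,632 × 32.4 / 18.1) = 352.117.
√((H+B)/B) = √((18.1+54)/54) = 1.1555.
Q* ≈ 406.872.

Q* ≈ 407 filters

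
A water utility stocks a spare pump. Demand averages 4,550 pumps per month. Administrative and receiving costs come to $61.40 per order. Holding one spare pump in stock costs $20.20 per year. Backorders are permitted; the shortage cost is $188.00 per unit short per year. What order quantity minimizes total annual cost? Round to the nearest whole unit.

Q* ≈ 606 pumps

Annual demand D = 4,550 × 12 = 54,600.
With planned backorders, Q* = √(2DS/H) · √((H+B)/B).
√(2DS/H) = √(2 × 54,600 × 61.4 / 20.2) = 576.129.
√((H+B)/B) = √((20.2+188)/188) = 1.0524.
Q* ≈ 606.291.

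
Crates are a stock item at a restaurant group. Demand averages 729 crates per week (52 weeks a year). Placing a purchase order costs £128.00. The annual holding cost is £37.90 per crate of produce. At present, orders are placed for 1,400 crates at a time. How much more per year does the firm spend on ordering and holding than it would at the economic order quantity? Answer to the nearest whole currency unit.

Annual demand D = 729 × 52 = 37,908.
EOQ = √(2DS/H) = √(2 × 37,908 × 128 / 37.9) ≈ 506.02.
Cost at Q* = (D/Q*)S + (Q*/2)H = √(2DSH) ≈ £19,178.08.
Cost at Q = 1,400: (37,908/1,400)×128 + (1,400/2)×37.9 = £3,465.87 + £26,530.00 = £29,995.87.
Excess = £29,995.87 − £19,178.08 = £10,817.80.

Extra cost ≈ £10,818 per year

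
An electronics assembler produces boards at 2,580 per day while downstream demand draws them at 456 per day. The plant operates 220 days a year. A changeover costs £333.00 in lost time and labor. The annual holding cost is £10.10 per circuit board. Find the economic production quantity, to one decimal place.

Q* ≈ 2,834.7 boards

Annual demand D = 456 × 220 = 100,320.
Production build-up factor (1 − d/p) = 1 − 456/2,580 = 0.8233.
Q* = √(2DS / (H(1 − d/p))) = √(2 × 100,320 × 333 / (10.1 × 0.8233)).
= √(66,813,120 / 8.3149) ≈ 2834.672.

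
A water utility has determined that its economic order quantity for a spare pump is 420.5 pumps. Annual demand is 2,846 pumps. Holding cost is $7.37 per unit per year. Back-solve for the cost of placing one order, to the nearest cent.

Invert the EOQ relation Q*² = 2DS/H.
From Q* = √(2DS/H): S = Q*²H / (2D) = 420.5² × 7.37 / (2 × 2,846) = 228.9468.

S ≈ $228.95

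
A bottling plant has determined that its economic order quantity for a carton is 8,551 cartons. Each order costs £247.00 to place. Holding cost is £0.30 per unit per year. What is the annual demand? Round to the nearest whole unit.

The basic EOQ model gives Q* = √(2DS/H); rearrange for the unknown.
From Q* = √(2DS/H): D = Q*²H / (2S) = 8,551² × 0.3 / (2 × 247) = 44404.616.

D ≈ 44,405 cartons per year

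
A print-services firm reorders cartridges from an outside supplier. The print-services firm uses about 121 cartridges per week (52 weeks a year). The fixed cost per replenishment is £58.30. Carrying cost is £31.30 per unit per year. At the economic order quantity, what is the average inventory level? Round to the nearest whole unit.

Annual demand D = 121 × 52 = 6,292.
EOQ = √(2DS/H) = √(2 × 6,292 × 58.3 / 31.3) ≈ 153.10.
Average inventory = Q*/2 ≈ 153.10 / 2 = 76.549.

Average inventory ≈ 77 cartridges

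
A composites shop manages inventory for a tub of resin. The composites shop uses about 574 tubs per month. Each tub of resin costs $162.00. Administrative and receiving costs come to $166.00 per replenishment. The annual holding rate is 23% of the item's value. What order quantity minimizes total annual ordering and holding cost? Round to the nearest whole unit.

Annual demand D = 574 × 12 = 6,888.
Holding cost H = 0.23 × $162.00 = $37.2600 per unit per year.
EOQ = √(2DS / H) = √(2 × 6,888 × 166 / 37.26).
= √(2,286,816 / 37.26) = √61,374.5572 ≈ 247.739.

Q* ≈ 248 tubs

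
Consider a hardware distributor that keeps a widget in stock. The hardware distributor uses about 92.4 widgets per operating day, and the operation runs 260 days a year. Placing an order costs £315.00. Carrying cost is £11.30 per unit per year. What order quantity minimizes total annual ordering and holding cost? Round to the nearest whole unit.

Annual demand D = 92.4 × 260 = 24,024.
EOQ = √(2DS / H) = √(2 × 24,024 × 315 / 11.3).
= √(15,135,120 / 11.3) = √1,339,391.1504 ≈ 1157.321.

Q* ≈ 1,157 widgets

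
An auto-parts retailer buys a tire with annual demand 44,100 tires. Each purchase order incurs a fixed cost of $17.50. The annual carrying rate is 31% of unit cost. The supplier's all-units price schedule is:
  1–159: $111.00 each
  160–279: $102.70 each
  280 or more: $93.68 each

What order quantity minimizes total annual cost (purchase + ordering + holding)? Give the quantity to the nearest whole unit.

Q* ≈ 280 tires

Holding cost per unit per year at price C is H = 0.31·C.
Evaluate total cost at each tier's feasible EOQ or, if the EOQ is below the tier, at the tier's minimum quantity.
Tier 1 ($111.00): EOQ = 211.8 exceeds tier's upper bound 159, so this tier is dominated.
EOQ at $102.70 = 220.2 (feasible in tier 2): TC = 44,100×$102.70 + (44,100/220.2)×17.5 + (220.2/2)×0.31×$102.70 = $4,536,080.02.
EOQ at $93.68 = 230.5 < 280, so use break Q=280: TC = 44,100×$93.68 + (44,100/280.0)×17.5 + (280.0/2)×0.31×$93.68 = $4,138,109.96.
Lowest total cost is $4,138,109.96 at Q = 280.0.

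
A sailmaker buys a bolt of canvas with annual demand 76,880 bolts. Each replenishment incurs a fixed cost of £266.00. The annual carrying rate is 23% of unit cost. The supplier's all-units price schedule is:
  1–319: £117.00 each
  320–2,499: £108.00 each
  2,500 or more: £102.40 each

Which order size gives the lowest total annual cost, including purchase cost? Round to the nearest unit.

Holding cost per unit per year at price C is H = 0.23·C.
Candidates are each tier's EOQ (if it falls in that tier) and each price-break quantity.
Tier 1 (£117.00): EOQ = 1232.8 exceeds tier's upper bound 319, so this tier is dominated.
EOQ at £108.00 = 1283.2 (feasible in tier 2): TC = 76,880×£108.00 + (76,880/1283.2)×266 + (1283.2/2)×0.23×£108.00 = £8,334,914.13.
EOQ at £102.40 = 1317.8 < 2500, so use break Q=2500: TC = 76,880×£102.40 + (76,880/2500.0)×266 + (2500.0/2)×0.23×£102.40 = £7,910,132.03.
Lowest total cost is £7,910,132.03 at Q = 2500.0.

Q* ≈ 2,500 bolts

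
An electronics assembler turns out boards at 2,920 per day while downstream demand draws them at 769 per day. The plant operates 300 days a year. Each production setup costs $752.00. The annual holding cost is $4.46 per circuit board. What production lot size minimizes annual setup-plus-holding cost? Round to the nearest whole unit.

Annual demand D = 769 × 300 = 230,700.
Production build-up factor (1 − d/p) = 1 − 769/2,920 = 0.7366.
Q* = √(2DS / (H(1 − d/p))) = √(2 × 230,700 × 752 / (4.46 × 0.7366)).
= √(346,972,800 / 3.2854) ≈ 10276.649.

Q* ≈ 10,277 boards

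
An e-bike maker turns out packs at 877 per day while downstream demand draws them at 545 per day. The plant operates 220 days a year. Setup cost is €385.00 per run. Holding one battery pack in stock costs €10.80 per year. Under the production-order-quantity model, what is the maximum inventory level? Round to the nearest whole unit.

I_max ≈ 1,799 packs

Annual demand D = 545 × 220 = 119,900.
Production build-up factor (1 − d/p) = 1 − 545/877 = 0.3786.
Q* = √(2DS / (H(1 − d/p))) = √(2 × 119,900 × 385 / (10.8 × 0.3786)).
= √(92,323,000 / 4.0885) ≈ 4751.972.
Maximum inventory = Q*(1 − d/p) = 4751.972 × 0.3786 ≈ 1798.922.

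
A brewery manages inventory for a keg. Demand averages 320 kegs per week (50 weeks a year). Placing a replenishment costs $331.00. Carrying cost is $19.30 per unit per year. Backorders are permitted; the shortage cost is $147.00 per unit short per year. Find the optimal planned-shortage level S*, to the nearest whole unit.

Annual demand D = 320 × 50 = 16,000.
With planned backorders, Q* = √(2DS/H) · √((H+B)/B).
√(2DS/H) = √(2 × 16,000 × 331 / 19.3) = 740.816.
√((H+B)/B) = √((19.3+147)/147) = 1.0636.
Q* ≈ 787.948.
S* = Q* · H/(H+B) = 787.948 × 19.3/166.3 ≈ 91.446.

S* ≈ 91 kegs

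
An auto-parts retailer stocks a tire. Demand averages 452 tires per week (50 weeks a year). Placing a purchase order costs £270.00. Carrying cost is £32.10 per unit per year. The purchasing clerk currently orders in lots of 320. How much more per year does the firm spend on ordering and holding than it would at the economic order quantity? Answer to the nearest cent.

Extra cost ≈ £4,412.12 per year

Annual demand D = 452 × 50 = 22,600.
EOQ = √(2DS/H) = √(2 × 22,600 × 270 / 32.1) ≈ 616.59.
Cost at Q* = (D/Q*)S + (Q*/2)H = √(2DSH) ≈ £19,792.63.
Cost at Q = 320: (22,600/320)×270 + (320/2)×32.1 = £19,068.75 + £5,136.00 = £24,204.75.
Excess = £24,204.75 − £19,792.63 = £4,412.12.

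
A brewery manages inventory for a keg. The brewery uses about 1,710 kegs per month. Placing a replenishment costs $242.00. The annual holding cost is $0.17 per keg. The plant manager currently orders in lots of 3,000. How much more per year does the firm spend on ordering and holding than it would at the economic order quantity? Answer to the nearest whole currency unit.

Extra cost ≈ $611 per year

Annual demand D = 1,710 × 12 = 20,520.
EOQ = √(2DS/H) = √(2 × 20,520 × 242 / 0.17) ≈ 7643.41.
Cost at Q* = (D/Q*)S + (Q*/2)H = √(2DSH) ≈ $1,299.38.
Cost at Q = 3,000: (20,520/3,000)×242 + (3,000/2)×0.17 = $1,655.28 + $255.00 = $1,910.28.
Excess = $1,910.28 − $1,299.38 = $610.90.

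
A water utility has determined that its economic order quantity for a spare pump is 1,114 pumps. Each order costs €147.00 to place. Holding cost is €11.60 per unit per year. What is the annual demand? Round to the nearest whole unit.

Squaring Q* = √(2DS/H) gives Q*² = 2DS/H.
From Q* = √(2DS/H): D = Q*²H / (2S) = 1,114² × 11.6 / (2 × 147) = 48964.468.

D ≈ 48,964 pumps per year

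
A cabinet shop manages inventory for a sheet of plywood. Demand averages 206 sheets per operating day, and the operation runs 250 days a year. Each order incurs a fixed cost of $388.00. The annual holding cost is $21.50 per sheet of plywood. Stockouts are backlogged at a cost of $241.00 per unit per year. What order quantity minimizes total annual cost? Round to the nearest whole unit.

Annual demand D = 206 × 250 = 51,500.
With planned backorders, Q* = √(2DS/H) · √((H+B)/B).
√(2DS/H) = √(2 × 51,500 × 388 / 21.5) = 1363.375.
√((H+B)/B) = √((21.5+241)/241) = 1.0437.
Q* ≈ 1422.890.

Q* ≈ 1,423 sheets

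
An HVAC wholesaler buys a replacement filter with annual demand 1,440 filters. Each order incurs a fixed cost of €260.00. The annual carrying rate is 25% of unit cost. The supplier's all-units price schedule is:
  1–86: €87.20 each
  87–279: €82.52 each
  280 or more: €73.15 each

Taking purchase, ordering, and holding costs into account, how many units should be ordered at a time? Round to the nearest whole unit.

Holding cost per unit per year at price C is H = 0.25·C.
For each price level, check whether its EOQ is feasible; otherwise the best quantity at that price is the breakpoint.
Tier 1 (€87.20): EOQ = 185.3 exceeds tier's upper bound 86, so this tier is dominated.
EOQ at €82.52 = 190.5 (feasible in tier 2): TC = 1,440×€82.52 + (1,440/190.5)×260 + (190.5/2)×0.25×€82.52 = €122,759.16.
EOQ at €73.15 = 202.4 < 280, so use break Q=280: TC = 1,440×€73.15 + (1,440/280.0)×260 + (280.0/2)×0.25×€73.15 = €109,233.39.
Lowest total cost is €109,233.39 at Q = 280.0.

Q* ≈ 280 filters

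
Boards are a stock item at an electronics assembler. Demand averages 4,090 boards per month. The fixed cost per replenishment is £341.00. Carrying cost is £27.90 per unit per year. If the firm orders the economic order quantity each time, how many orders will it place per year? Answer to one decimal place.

N ≈ 44.8 orders per year

Annual demand D = 4,090 × 12 = 49,080.
EOQ = √(2DS/H) = √(2 × 49,080 × 341 / 27.9) ≈ 1095.32.
Orders per year = D / Q* = 49,080 / 1095.32 ≈ 44.809.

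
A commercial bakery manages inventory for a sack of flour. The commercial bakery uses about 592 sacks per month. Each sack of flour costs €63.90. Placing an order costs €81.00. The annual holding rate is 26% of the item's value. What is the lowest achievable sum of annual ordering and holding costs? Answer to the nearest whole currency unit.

Annual demand D = 592 × 12 = 7,104.
Holding cost H = 0.26 × €63.90 = €16.6140 per unit per year.
Q* = √(2DS/H) = √(2 × 7,104 × 81 / 16.614) ≈ 263.19.
At Q*, ordering cost (D/Q*)S equals holding cost (Q*/2)H, each = √(DSH/2).
Minimum total = √(2DSH) = √(2 × 7,104 × 81 × 16.614) ≈ 4372.664.

TC* ≈ €4,373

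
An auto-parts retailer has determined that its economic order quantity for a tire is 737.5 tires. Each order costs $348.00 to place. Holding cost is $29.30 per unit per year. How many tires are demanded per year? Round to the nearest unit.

Squaring Q* = √(2DS/H) gives Q*² = 2DS/H.
From Q* = √(2DS/H): D = Q*²H / (2S) = 737.5² × 29.3 / (2 × 348) = 22897.203.

D ≈ 22,897 tires per year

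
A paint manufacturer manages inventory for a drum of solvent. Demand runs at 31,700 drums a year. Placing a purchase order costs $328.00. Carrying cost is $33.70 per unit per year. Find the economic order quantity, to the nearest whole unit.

EOQ = √(2DS / H) = √(2 × 31,700 × 328 / 33.7).
= √(20,795,200 / 33.7) = √617,068.2493 ≈ 785.537.

Q* ≈ 786 drums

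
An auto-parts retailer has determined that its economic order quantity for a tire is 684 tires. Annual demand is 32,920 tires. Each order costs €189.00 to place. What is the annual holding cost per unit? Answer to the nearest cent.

Invert the EOQ relation Q*² = 2DS/H.
From Q* = √(2DS/H): H = 2DS / Q*² = 2 × 32,920 × 189 / 684² = 26.5974.

H ≈ €26.60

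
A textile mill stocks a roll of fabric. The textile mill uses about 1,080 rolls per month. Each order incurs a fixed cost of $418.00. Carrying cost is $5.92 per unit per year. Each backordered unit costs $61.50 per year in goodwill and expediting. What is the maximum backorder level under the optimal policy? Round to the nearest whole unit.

S* ≈ 124 rolls

Annual demand D = 1,080 × 12 = 12,960.
With planned backorders, Q* = √(2DS/H) · √((H+B)/B).
√(2DS/H) = √(2 × 12,960 × 418 / 5.92) = 1352.835.
√((H+B)/B) = √((5.92+61.5)/61.5) = 1.0470.
Q* ≈ 1416.451.
S* = Q* · H/(H+B) = 1416.451 × 5.92/67.42 ≈ 124.375.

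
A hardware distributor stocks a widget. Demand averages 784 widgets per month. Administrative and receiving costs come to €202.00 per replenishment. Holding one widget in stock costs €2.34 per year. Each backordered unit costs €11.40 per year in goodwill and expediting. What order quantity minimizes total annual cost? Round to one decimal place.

Annual demand D = 784 × 12 = 9,408.
With planned backorders, Q* = √(2DS/H) · √((H+B)/B).
√(2DS/H) = √(2 × 9,408 × 202 / 2.34) = 1274.475.
√((H+B)/B) = √((2.34+11.4)/11.4) = 1.0978.
Q* ≈ 1399.176.

Q* ≈ 1,399.2 widgets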